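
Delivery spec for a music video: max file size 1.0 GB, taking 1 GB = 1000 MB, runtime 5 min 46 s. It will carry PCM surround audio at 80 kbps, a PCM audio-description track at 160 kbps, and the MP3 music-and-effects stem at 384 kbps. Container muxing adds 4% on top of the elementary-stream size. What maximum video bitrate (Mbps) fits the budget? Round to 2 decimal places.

Budget: 1.0 GB = 8000.0 Mb.
Stream payload after overhead: 8000.0 / 1.04 = 7692.3 Mb.
5 min 46 s = 346 s
Total bitrate budget: 7692.3 Mb / 346 s = 22.232 Mbps.
Audio total: 80 + 160 + 384 = 624 kbps = 0.624 Mbps.
Video: 22.232 − 0.624 = 21.608 Mbps.

21.61 Mbps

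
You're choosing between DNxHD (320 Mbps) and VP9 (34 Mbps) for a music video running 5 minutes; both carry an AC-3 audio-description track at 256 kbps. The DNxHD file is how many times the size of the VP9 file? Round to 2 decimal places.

5 min = 300 s
Audio: 256 kbps = 0.256 Mbps.
DNxHD: 320.256 Mbps × 300 s = 96076.8 Mb = 12.010 GB.
VP9: 34.256 Mbps × 300 s = 10276.8 Mb = 1.285 GB.
Ratio: 12.010 / 1.285 = 9.349.

9.35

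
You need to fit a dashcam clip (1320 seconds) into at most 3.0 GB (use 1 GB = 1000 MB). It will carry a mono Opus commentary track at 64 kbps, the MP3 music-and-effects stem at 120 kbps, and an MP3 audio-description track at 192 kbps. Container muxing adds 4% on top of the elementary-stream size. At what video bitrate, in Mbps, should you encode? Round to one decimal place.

Budget: 3.0 GB = 24000.0 Mb.
Stream payload after overhead: 24000.0 / 1.04 = 23076.9 Mb.
Total bitrate budget: 23076.9 Mb / 1320 s = 17.483 Mbps.
Audio total: 64 + 120 + 192 = 376 kbps = 0.376 Mbps.
Video: 17.483 − 0.376 = 17.107 Mbps.

17.1 Mbps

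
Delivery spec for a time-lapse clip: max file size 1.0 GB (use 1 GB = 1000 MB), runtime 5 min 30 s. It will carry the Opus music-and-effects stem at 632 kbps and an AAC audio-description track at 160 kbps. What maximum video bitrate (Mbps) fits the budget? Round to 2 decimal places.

Budget: 1.0 GB = 8000.0 Mb.
5 min 30 s = 330 s
Total bitrate budget: 8000.0 Mb / 330 s = 24.242 Mbps.
Audio total: 632 + 160 = 792 kbps = 0.792 Mbps.
Video: 24.242 − 0.792 = 23.450 Mbps.

23.45 Mbps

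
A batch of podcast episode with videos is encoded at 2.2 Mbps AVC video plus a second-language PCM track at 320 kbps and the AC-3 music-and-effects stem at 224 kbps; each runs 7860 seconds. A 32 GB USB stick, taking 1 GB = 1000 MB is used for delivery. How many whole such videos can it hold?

11

Audio total: 320 + 224 = 544 kbps = 0.544 Mbps.
Total bitrate: 2.744 Mbps.
Per item: 2.744 Mbps × 7860 s = 21,568 Mb = 2,696 MB.
Capacity: 32 GB = 256,000 Mb; 11.87 items → 11 complete.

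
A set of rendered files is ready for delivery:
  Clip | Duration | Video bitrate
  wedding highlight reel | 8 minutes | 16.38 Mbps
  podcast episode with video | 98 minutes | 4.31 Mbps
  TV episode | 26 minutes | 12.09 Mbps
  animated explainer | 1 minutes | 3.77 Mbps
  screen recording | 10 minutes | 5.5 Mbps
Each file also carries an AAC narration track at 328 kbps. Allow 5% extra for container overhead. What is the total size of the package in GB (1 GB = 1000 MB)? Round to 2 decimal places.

Audio: 328 kbps = 0.328 Mbps.
wedding highlight reel: 16.708 Mbps × 480 s × 1.05 = 8420.8 Mb
podcast episode with video: 4.638 Mbps × 5880 s × 1.05 = 28635.0 Mb
TV episode: 12.418 Mbps × 1560 s × 1.05 = 20340.7 Mb
animated explainer: 4.098 Mbps × 60 s × 1.05 = 258.2 Mb
screen recording: 5.828 Mbps × 600 s × 1.05 = 3671.6 Mb
Total: 61326.3 Mb = 7665.8 MB.
= 7.666 GB.

7.67 GB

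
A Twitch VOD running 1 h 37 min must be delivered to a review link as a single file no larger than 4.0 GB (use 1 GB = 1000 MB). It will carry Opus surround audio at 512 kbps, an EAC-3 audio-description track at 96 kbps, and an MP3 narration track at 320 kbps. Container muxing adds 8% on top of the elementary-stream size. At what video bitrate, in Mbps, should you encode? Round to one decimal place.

Budget: 4.0 GB = 32000.0 Mb.
Stream payload after overhead: 32000.0 / 1.08 = 29629.6 Mb.
1 h 37 min = 97 min = 5820 s
Total bitrate budget: 29629.6 Mb / 5820 s = 5.091 Mbps.
Audio total: 512 + 96 + 320 = 928 kbps = 0.928 Mbps.
Video: 5.091 − 0.928 = 4.163 Mbps.

4.2 Mbps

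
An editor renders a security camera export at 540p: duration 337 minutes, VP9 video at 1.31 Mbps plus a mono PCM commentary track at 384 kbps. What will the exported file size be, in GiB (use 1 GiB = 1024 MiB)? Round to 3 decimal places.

337 min = 20220 s
Audio: 384 kbps = 0.384 Mbps.
Total bitrate: 1.31 + 0.384 = 1.694 Mbps.
Stream data: 1.694 Mbps × 20220 s = 34252.7 Mb.
34,253 Mb = 4,281,585,000 bytes ÷ 1,073,741,824 = 3.988 GiB.

3.988 GiB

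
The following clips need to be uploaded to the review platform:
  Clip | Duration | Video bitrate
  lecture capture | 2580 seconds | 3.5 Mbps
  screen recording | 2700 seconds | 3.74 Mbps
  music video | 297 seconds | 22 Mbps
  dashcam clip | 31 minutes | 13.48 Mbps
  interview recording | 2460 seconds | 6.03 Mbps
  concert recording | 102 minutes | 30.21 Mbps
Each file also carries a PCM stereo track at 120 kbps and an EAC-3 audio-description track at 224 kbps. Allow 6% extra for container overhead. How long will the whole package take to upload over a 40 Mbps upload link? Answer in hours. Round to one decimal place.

Audio total: 120 + 224 = 344 kbps = 0.344 Mbps.
lecture capture: 3.844 Mbps × 2580 s × 1.06 = 10512.6 Mb
screen recording: 4.084 Mbps × 2700 s × 1.06 = 11688.4 Mb
music video: 22.344 Mbps × 297 s × 1.06 = 7034.3 Mb
dashcam clip: 13.824 Mbps × 1860 s × 1.06 = 27255.4 Mb
interview recording: 6.374 Mbps × 2460 s × 1.06 = 16620.8 Mb
concert recording: 30.554 Mbps × 6120 s × 1.06 = 198209.9 Mb
Total: 271321.5 Mb = 33915.2 MB.
At 40 Mbps: 271321.5 / 40 = 6783 s ≈ 1.88 hours.

1.9 hours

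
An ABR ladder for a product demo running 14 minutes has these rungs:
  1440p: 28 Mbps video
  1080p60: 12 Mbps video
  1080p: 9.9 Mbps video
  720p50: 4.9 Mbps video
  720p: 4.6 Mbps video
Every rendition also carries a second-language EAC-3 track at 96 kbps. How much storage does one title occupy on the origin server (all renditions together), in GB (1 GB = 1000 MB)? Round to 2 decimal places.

6.29 GB

14 min = 840 s
Audio: 96 kbps = 0.096 Mbps.
Sum of rendition bitrates: (28+0.096) + (12+0.096) + (9.9+0.096) + (4.9+0.096) + (4.6+0.096) = 59.880 Mbps.
× 840 s = 50,299 Mb = 6,287 MB = 6.287 GB.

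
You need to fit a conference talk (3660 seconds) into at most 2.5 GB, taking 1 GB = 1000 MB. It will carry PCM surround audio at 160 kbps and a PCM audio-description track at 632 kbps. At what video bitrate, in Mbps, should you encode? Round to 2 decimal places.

4.67 Mbps

Budget: 2.5 GB = 20000.0 Mb.
Total bitrate budget: 20000.0 Mb / 3660 s = 5.464 Mbps.
Audio total: 160 + 632 = 792 kbps = 0.792 Mbps.
Video: 5.464 − 0.792 = 4.672 Mbps.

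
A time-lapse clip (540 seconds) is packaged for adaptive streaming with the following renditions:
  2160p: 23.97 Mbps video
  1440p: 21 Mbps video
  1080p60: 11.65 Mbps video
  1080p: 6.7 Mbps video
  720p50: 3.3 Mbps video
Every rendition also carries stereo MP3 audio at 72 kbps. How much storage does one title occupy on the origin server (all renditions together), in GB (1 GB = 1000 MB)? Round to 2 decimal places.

Audio: 72 kbps = 0.072 Mbps.
Sum of rendition bitrates: (23.97+0.072) + (21+0.072) + (11.65+0.072) + (6.7+0.072) + (3.3+0.072) = 66.980 Mbps.
× 540 s = 36,169 Mb = 4,521 MB = 4.521 GB.

4.52 GB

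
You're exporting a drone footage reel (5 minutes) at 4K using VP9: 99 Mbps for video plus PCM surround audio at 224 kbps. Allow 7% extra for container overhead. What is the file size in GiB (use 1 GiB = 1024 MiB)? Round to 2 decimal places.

5 min = 300 s
Audio: 224 kbps = 0.224 Mbps.
Total bitrate: 99 + 0.224 = 99.224 Mbps.
Stream data: 99.224 Mbps × 300 s = 29767.2 Mb.
With 7% container overhead: ×1.07.
31,851 Mb = 3,981,363,000 bytes ÷ 1,073,741,824 = 3.708 GiB.

3.71 GiB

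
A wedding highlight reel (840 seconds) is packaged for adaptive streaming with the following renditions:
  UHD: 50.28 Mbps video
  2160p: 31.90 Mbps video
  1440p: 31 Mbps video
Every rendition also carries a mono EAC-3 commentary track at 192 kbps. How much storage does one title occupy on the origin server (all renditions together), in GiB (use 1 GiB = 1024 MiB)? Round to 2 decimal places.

11.12 GiB

Audio: 192 kbps = 0.192 Mbps.
Sum of rendition bitrates: (50.28+0.192) + (31.90+0.192) + (31+0.192) = 113.756 Mbps.
× 840 s = 95,555 Mb = 11,944 MB = 11.12 GiB.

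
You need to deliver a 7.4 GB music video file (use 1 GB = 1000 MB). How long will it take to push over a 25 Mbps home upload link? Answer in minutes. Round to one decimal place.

39.5 minutes

File: 7.4 GB = 59200.0 Mb.
At 25 Mbps: 59200.0 / 25 = 2368.0 s ≈ 39.5 minutes.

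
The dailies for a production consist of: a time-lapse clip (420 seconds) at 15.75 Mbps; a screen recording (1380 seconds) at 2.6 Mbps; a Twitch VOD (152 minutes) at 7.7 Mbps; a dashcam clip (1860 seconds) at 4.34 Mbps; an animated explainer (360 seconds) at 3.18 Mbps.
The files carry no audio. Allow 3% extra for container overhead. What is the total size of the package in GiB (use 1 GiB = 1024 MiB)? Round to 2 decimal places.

10.75 GiB

time-lapse clip: 15.750 Mbps × 420 s × 1.03 = 6813.4 Mb
screen recording: 2.600 Mbps × 1380 s × 1.03 = 3695.6 Mb
Twitch VOD: 7.700 Mbps × 9120 s × 1.03 = 72330.7 Mb
dashcam clip: 4.340 Mbps × 1860 s × 1.03 = 8314.6 Mb
animated explainer: 3.180 Mbps × 360 s × 1.03 = 1179.1 Mb
Total: 92333.5 Mb = 11541.7 MB.
= 10.75 GiB.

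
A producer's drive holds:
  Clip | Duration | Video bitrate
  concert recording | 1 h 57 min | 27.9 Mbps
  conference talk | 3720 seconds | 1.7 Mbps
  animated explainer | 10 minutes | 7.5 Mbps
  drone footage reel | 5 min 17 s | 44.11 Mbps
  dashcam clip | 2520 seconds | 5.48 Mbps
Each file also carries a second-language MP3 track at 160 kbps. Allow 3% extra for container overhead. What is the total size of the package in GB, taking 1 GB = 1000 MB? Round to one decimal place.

30.5 GB

Audio: 160 kbps = 0.160 Mbps.
concert recording: 28.060 Mbps × 7020 s × 1.03 = 202890.6 Mb
conference talk: 1.860 Mbps × 3720 s × 1.03 = 7126.8 Mb
animated explainer: 7.660 Mbps × 600 s × 1.03 = 4733.9 Mb
drone footage reel: 44.270 Mbps × 317 s × 1.03 = 14454.6 Mb
dashcam clip: 5.640 Mbps × 2520 s × 1.03 = 14639.2 Mb
Total: 243845.1 Mb = 30480.6 MB.
= 30.48 GB.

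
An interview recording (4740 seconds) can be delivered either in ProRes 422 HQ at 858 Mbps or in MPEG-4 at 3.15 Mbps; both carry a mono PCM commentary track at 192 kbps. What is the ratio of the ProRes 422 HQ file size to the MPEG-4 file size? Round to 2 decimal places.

256.79

Audio: 192 kbps = 0.192 Mbps.
ProRes 422 HQ: 858.192 Mbps × 4740 s = 4067830.1 Mb = 508.479 GB.
MPEG-4: 3.342 Mbps × 4740 s = 15841.1 Mb = 1.980 GB.
Ratio: 508.479 / 1.980 = 256.790.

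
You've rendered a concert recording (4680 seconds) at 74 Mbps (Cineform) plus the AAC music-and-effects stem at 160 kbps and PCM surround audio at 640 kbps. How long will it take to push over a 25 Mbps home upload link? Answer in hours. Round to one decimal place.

Audio total: 160 + 640 = 800 kbps = 0.800 Mbps.
Total bitrate: 74.800 Mbps.
File: 74.800 Mbps × 4680 s = 350064.0 Mb.
At 25 Mbps: 350064.0 / 25 = 14002.6 s ≈ 3.89 hours.

3.9 hours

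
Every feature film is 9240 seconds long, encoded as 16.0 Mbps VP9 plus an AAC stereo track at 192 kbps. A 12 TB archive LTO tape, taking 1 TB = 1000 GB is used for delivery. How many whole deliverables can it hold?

641

Audio: 192 kbps = 0.192 Mbps.
Total bitrate: 16.192 Mbps.
Per item: 16.192 Mbps × 9240 s = 149,614 Mb = 18,702 MB.
Capacity: 12 TB = 96,000,000 Mb; 641.65 items → 641 complete.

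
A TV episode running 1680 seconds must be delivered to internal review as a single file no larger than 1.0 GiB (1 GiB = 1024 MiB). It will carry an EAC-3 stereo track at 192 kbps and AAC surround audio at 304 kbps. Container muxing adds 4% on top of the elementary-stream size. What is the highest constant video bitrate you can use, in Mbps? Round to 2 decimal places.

Budget: 1.0 GiB = 8589.9 Mb.
Stream payload after overhead: 8589.9 / 1.04 = 8259.6 Mb.
Total bitrate budget: 8259.6 Mb / 1680 s = 4.916 Mbps.
Audio total: 192 + 304 = 496 kbps = 0.496 Mbps.
Video: 4.916 − 0.496 = 4.420 Mbps.

4.42 Mbps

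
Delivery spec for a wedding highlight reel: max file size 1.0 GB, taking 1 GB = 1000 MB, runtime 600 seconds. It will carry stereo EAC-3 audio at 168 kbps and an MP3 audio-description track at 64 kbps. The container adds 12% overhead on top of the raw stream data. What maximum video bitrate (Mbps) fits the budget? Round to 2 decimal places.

Budget: 1.0 GB = 8000.0 Mb.
Stream payload after overhead: 8000.0 / 1.12 = 7142.9 Mb.
Total bitrate budget: 7142.9 Mb / 600 s = 11.905 Mbps.
Audio total: 168 + 64 = 232 kbps = 0.232 Mbps.
Video: 11.905 − 0.232 = 11.673 Mbps.

11.67 Mbps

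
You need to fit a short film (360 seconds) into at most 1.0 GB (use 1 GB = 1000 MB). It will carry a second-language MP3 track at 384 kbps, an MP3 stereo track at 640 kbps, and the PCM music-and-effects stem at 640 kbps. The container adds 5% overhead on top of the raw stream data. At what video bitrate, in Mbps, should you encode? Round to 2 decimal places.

Budget: 1.0 GB = 8000.0 Mb.
Stream payload after overhead: 8000.0 / 1.05 = 7619.0 Mb.
Total bitrate budget: 7619.0 Mb / 360 s = 21.164 Mbps.
Audio total: 384 + 640 + 640 = 1664 kbps = 1.664 Mbps.
Video: 21.164 − 1.664 = 19.500 Mbps.

19.50 Mbps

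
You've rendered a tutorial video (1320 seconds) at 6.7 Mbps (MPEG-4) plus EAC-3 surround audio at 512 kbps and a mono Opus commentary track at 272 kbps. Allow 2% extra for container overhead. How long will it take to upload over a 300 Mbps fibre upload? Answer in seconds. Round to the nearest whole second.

Audio total: 512 + 272 = 784 kbps = 0.784 Mbps.
Total bitrate: 7.484 Mbps.
File: 7.484 Mbps × 1320 s = 9878.9 Mb.
With 2% container overhead: ×1.02. → 10076.5 Mb.
At 300 Mbps: 10076.5 / 300 = 33.6 s ≈ 33.6 seconds.

34 seconds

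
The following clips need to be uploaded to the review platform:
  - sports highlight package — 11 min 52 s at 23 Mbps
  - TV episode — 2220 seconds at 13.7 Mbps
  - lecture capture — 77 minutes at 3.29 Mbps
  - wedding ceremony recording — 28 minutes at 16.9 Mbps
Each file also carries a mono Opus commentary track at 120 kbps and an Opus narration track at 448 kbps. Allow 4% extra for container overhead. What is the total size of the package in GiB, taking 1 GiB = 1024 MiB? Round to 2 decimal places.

11.58 GiB

Audio total: 120 + 448 = 568 kbps = 0.568 Mbps.
sports highlight package: 23.568 Mbps × 712 s × 1.04 = 17451.6 Mb
TV episode: 14.268 Mbps × 2220 s × 1.04 = 32942.0 Mb
lecture capture: 3.858 Mbps × 4620 s × 1.04 = 18536.9 Mb
wedding ceremony recording: 17.468 Mbps × 1680 s × 1.04 = 30520.1 Mb
Total: 99450.6 Mb = 12431.3 MB.
= 11.58 GiB.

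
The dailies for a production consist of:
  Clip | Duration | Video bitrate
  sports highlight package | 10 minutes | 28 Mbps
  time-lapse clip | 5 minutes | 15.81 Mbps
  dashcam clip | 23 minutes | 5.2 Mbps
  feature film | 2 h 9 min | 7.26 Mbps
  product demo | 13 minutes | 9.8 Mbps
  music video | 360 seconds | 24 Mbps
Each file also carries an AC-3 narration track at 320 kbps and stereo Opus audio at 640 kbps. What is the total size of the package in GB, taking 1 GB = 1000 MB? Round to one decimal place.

Audio total: 320 + 640 = 960 kbps = 0.960 Mbps.
sports highlight package: 28.960 Mbps × 600 s = 17376.0 Mb
time-lapse clip: 16.770 Mbps × 300 s = 5031.0 Mb
dashcam clip: 6.160 Mbps × 1380 s = 8500.8 Mb
feature film: 8.220 Mbps × 7740 s = 63622.8 Mb
product demo: 10.760 Mbps × 780 s = 8392.8 Mb
music video: 24.960 Mbps × 360 s = 8985.6 Mb
Total: 111909.0 Mb = 13988.6 MB.
= 13.99 GB.

14.0 GB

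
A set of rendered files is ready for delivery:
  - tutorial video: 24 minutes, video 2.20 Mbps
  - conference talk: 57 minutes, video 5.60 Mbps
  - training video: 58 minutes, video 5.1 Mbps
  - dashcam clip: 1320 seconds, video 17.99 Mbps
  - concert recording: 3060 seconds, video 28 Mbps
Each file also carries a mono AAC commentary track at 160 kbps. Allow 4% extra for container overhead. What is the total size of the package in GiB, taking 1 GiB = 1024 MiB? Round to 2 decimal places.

18.35 GiB

Audio: 160 kbps = 0.160 Mbps.
tutorial video: 2.360 Mbps × 1440 s × 1.04 = 3534.3 Mb
conference talk: 5.760 Mbps × 3420 s × 1.04 = 20487.2 Mb
training video: 5.260 Mbps × 3480 s × 1.04 = 19037.0 Mb
dashcam clip: 18.150 Mbps × 1320 s × 1.04 = 24916.3 Mb
concert recording: 28.160 Mbps × 3060 s × 1.04 = 89616.4 Mb
Total: 157591.2 Mb = 19698.9 MB.
= 18.35 GiB.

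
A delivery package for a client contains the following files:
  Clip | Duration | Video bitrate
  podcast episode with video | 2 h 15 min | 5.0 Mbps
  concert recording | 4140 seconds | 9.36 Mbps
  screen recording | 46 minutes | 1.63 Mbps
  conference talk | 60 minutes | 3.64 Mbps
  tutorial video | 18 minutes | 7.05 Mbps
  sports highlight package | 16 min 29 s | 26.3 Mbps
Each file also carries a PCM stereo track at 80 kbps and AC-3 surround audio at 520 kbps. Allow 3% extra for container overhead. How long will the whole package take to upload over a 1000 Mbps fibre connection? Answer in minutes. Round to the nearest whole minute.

2 minutes

Audio total: 80 + 520 = 600 kbps = 0.600 Mbps.
podcast episode with video: 5.600 Mbps × 8100 s × 1.03 = 46720.8 Mb
concert recording: 9.960 Mbps × 4140 s × 1.03 = 42471.4 Mb
screen recording: 2.230 Mbps × 2760 s × 1.03 = 6339.4 Mb
conference talk: 4.240 Mbps × 3600 s × 1.03 = 15721.9 Mb
tutorial video: 7.650 Mbps × 1080 s × 1.03 = 8509.9 Mb
sports highlight package: 26.900 Mbps × 989 s × 1.03 = 27402.2 Mb
Total: 147165.7 Mb = 18395.7 MB.
At 1000 Mbps: 147165.7 / 1000 = 147 s ≈ 2.45 minutes.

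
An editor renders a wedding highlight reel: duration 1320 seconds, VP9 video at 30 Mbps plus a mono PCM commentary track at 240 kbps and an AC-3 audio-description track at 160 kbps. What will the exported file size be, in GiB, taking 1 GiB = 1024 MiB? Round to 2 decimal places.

Audio total: 240 + 160 = 400 kbps = 0.400 Mbps.
Total bitrate: 30 + 0.400 = 30.400 Mbps.
Stream data: 30.400 Mbps × 1320 s = 40128.0 Mb.
40,128 Mb = 5,016,000,000 bytes ÷ 1,073,741,824 = 4.672 GiB.

4.67 GiB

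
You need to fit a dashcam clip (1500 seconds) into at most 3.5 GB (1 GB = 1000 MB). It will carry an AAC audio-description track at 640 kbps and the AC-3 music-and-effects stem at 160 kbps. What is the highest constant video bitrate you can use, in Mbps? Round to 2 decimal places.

17.87 Mbps

Budget: 3.5 GB = 28000.0 Mb.
Total bitrate budget: 28000.0 Mb / 1500 s = 18.667 Mbps.
Audio total: 640 + 160 = 800 kbps = 0.800 Mbps.
Video: 18.667 − 0.800 = 17.867 Mbps.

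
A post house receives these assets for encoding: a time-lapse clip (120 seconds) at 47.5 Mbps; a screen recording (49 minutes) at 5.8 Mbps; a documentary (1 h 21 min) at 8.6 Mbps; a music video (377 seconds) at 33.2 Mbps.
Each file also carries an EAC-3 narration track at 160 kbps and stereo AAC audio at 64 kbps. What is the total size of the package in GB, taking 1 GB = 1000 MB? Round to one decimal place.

9.9 GB

Audio total: 160 + 64 = 224 kbps = 0.224 Mbps.
time-lapse clip: 47.724 Mbps × 120 s = 5726.9 Mb
screen recording: 6.024 Mbps × 2940 s = 17710.6 Mb
documentary: 8.824 Mbps × 4860 s = 42884.6 Mb
music video: 33.424 Mbps × 377 s = 12600.8 Mb
Total: 78922.9 Mb = 9865.4 MB.
= 9.865 GB.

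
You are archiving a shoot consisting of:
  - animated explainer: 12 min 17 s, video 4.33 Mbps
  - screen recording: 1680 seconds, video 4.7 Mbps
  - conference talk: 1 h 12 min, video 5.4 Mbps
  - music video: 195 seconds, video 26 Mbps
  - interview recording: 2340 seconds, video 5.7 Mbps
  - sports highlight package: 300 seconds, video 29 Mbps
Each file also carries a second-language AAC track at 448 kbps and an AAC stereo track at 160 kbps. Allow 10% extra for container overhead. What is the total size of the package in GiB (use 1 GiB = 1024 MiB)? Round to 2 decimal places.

Audio total: 448 + 160 = 608 kbps = 0.608 Mbps.
animated explainer: 4.938 Mbps × 737 s × 1.10 = 4003.2 Mb
screen recording: 5.308 Mbps × 1680 s × 1.10 = 9809.2 Mb
conference talk: 6.008 Mbps × 4320 s × 1.10 = 28550.0 Mb
music video: 26.608 Mbps × 195 s × 1.10 = 5707.4 Mb
interview recording: 6.308 Mbps × 2340 s × 1.10 = 16236.8 Mb
sports highlight package: 29.608 Mbps × 300 s × 1.10 = 9770.6 Mb
Total: 74077.3 Mb = 9259.7 MB.
= 8.624 GiB.

8.62 GiB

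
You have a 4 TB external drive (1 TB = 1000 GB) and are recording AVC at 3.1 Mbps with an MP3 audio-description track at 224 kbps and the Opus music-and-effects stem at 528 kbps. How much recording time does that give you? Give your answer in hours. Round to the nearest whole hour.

2308 hours

Audio total: 224 + 528 = 752 kbps = 0.752 Mbps.
Total bitrate: 3.1 + 0.752 = 3.852 Mbps.
Capacity: 4 TB = 32,000,000 Mb.
Recording time: 32,000,000 / 3.852 = 8,307,373 s ≈ 2,308 hours.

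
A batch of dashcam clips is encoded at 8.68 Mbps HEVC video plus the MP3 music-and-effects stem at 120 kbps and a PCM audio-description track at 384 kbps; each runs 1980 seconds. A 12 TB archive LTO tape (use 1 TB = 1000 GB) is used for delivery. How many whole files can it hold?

Audio total: 120 + 384 = 504 kbps = 0.504 Mbps.
Total bitrate: 9.184 Mbps.
Per item: 9.184 Mbps × 1980 s = 18,184 Mb = 2,273 MB.
Capacity: 12 TB = 96,000,000 Mb; 5279.27 items → 5279 complete.

5279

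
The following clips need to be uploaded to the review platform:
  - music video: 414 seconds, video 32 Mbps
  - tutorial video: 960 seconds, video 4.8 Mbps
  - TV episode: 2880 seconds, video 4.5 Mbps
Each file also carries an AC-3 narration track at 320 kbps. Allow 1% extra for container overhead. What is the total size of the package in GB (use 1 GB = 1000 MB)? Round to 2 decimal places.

Audio: 320 kbps = 0.320 Mbps.
music video: 32.320 Mbps × 414 s × 1.01 = 13514.3 Mb
tutorial video: 5.120 Mbps × 960 s × 1.01 = 4964.4 Mb
TV episode: 4.820 Mbps × 2880 s × 1.01 = 14020.4 Mb
Total: 32499.1 Mb = 4062.4 MB.
= 4.062 GB.

4.06 GB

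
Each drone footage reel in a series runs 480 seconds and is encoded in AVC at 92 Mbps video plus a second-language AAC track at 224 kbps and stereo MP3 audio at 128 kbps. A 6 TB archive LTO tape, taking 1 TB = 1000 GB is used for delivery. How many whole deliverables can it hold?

Audio total: 224 + 128 = 352 kbps = 0.352 Mbps.
Total bitrate: 92.352 Mbps.
Per item: 92.352 Mbps × 480 s = 44,329 Mb = 5,541 MB.
Capacity: 6 TB = 48,000,000 Mb; 1082.81 items → 1082 complete.

1082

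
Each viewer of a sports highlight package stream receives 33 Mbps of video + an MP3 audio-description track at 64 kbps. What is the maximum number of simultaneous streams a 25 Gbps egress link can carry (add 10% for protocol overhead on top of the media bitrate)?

687

Audio: 64 kbps = 0.064 Mbps.
Per-viewer media rate: 33.064 Mbps.
On the wire with 10% overhead: 36.370 Mbps.
25 Gbps = 25,000 Mbps; 25,000 / 36.370 = 687.37 → 687 viewers.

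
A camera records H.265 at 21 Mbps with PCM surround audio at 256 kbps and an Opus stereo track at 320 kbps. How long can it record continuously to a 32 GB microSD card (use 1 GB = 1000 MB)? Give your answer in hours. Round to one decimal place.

3.3 hours

Audio total: 256 + 320 = 576 kbps = 0.576 Mbps.
Total bitrate: 21 + 0.576 = 21.576 Mbps.
Capacity: 32 GB = 256,000 Mb.
Recording time: 256,000 / 21.576 = 11,865 s ≈ 3.30 hours.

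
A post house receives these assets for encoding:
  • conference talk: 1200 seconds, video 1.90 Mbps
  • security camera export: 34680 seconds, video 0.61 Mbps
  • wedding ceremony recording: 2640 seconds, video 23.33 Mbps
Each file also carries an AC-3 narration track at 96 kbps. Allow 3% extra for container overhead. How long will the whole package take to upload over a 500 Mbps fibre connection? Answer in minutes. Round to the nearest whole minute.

Audio: 96 kbps = 0.096 Mbps.
conference talk: 1.996 Mbps × 1200 s × 1.03 = 2467.1 Mb
security camera export: 0.706 Mbps × 34680 s × 1.03 = 25218.6 Mb
wedding ceremony recording: 23.426 Mbps × 2640 s × 1.03 = 63700.0 Mb
Total: 91385.6 Mb = 11423.2 MB.
At 500 Mbps: 91385.6 / 500 = 183 s ≈ 3.05 minutes.

3 minutes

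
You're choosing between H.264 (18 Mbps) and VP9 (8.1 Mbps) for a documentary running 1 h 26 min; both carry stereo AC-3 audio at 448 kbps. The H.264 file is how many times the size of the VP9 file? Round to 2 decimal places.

1 h 26 min = 86 min = 5160 s
Audio: 448 kbps = 0.448 Mbps.
H.264: 18.448 Mbps × 5160 s = 95191.7 Mb = 11.899 GB.
VP9: 8.548 Mbps × 5160 s = 44107.7 Mb = 5.513 GB.
Ratio: 11.899 / 5.513 = 2.158.

2.16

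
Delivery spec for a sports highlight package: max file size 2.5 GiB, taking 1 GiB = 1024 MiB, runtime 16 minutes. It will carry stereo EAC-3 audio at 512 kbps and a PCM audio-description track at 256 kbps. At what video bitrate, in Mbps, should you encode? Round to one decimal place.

21.6 Mbps

Budget: 2.5 GiB = 21474.8 Mb.
16 min = 960 s
Total bitrate budget: 21474.8 Mb / 960 s = 22.370 Mbps.
Audio total: 512 + 256 = 768 kbps = 0.768 Mbps.
Video: 22.370 − 0.768 = 21.602 Mbps.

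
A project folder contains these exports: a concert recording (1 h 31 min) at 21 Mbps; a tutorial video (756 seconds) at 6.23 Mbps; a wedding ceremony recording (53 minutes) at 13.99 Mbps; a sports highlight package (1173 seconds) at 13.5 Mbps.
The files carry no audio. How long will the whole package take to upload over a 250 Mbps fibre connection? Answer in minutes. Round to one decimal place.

concert recording: 21.000 Mbps × 5460 s = 114660.0 Mb
tutorial video: 6.230 Mbps × 756 s = 4709.9 Mb
wedding ceremony recording: 13.990 Mbps × 3180 s = 44488.2 Mb
sports highlight package: 13.500 Mbps × 1173 s = 15835.5 Mb
Total: 179693.6 Mb = 22461.7 MB.
At 250 Mbps: 179693.6 / 250 = 719 s ≈ 12 minutes.

12.0 minutes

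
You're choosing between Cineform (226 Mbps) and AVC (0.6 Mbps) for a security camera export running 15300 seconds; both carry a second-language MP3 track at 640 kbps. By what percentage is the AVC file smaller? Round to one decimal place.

99.5%

Audio: 640 kbps = 0.640 Mbps.
Cineform: 226.640 Mbps × 15300 s = 3467592.0 Mb = 433.449 GB.
AVC: 1.240 Mbps × 15300 s = 18972.0 Mb = 2.372 GB.
Reduction: (1 − 2.372/433.449) × 100 = 99.45%.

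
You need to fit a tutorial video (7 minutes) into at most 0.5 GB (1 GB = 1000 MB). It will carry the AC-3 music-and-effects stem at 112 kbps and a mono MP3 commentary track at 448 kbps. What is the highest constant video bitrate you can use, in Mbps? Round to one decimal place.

Budget: 0.5 GB = 4000.0 Mb.
7 min = 420 s
Total bitrate budget: 4000.0 Mb / 420 s = 9.524 Mbps.
Audio total: 112 + 448 = 560 kbps = 0.560 Mbps.
Video: 9.524 − 0.560 = 8.964 Mbps.

9.0 Mbps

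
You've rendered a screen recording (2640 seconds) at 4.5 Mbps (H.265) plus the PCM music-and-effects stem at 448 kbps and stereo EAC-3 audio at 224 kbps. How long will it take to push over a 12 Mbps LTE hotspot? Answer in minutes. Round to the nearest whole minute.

19 minutes

Audio total: 448 + 224 = 672 kbps = 0.672 Mbps.
Total bitrate: 5.172 Mbps.
File: 5.172 Mbps × 2640 s = 13654.1 Mb.
At 12 Mbps: 13654.1 / 12 = 1137.8 s ≈ 19 minutes.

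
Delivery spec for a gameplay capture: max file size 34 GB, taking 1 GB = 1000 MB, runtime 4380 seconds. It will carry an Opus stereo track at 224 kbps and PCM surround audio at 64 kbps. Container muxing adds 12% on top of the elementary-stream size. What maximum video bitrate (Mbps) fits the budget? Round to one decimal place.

55.2 Mbps

Budget: 34 GB = 272000.0 Mb.
Stream payload after overhead: 272000.0 / 1.12 = 242857.1 Mb.
Total bitrate budget: 242857.1 Mb / 4380 s = 55.447 Mbps.
Audio total: 224 + 64 = 288 kbps = 0.288 Mbps.
Video: 55.447 − 0.288 = 55.159 Mbps.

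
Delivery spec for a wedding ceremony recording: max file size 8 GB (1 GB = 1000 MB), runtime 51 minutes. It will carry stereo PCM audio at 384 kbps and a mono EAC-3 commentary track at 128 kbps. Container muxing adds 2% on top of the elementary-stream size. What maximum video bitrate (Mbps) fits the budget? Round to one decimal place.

Budget: 8 GB = 64000.0 Mb.
Stream payload after overhead: 64000.0 / 1.02 = 62745.1 Mb.
51 min = 3060 s
Total bitrate budget: 62745.1 Mb / 3060 s = 20.505 Mbps.
Audio total: 384 + 128 = 512 kbps = 0.512 Mbps.
Video: 20.505 − 0.512 = 19.993 Mbps.

20.0 Mbps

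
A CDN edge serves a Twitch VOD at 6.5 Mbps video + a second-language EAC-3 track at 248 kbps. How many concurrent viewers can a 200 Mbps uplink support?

Audio: 248 kbps = 0.248 Mbps.
Per-viewer media rate: 6.748 Mbps.
200 Mbps = 200.0 Mbps; 200.0 / 6.748 = 29.64 → 29 viewers.

29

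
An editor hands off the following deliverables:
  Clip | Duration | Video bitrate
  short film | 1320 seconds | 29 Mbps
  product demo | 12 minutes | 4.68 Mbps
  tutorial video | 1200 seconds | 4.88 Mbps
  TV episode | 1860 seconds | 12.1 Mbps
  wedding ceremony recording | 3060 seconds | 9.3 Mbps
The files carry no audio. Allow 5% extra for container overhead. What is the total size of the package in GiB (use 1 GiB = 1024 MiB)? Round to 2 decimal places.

12.04 GiB

short film: 29.000 Mbps × 1320 s × 1.05 = 40194.0 Mb
product demo: 4.680 Mbps × 720 s × 1.05 = 3538.1 Mb
tutorial video: 4.880 Mbps × 1200 s × 1.05 = 6148.8 Mb
TV episode: 12.100 Mbps × 1860 s × 1.05 = 23631.3 Mb
wedding ceremony recording: 9.300 Mbps × 3060 s × 1.05 = 29880.9 Mb
Total: 103393.1 Mb = 12924.1 MB.
= 12.04 GiB.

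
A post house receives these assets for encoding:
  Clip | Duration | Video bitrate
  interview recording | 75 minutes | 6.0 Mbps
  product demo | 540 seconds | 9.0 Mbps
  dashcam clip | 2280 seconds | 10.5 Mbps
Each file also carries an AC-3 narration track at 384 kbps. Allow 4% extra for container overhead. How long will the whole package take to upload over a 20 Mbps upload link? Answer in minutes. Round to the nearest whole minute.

51 minutes

Audio: 384 kbps = 0.384 Mbps.
interview recording: 6.384 Mbps × 4500 s × 1.04 = 29877.1 Mb
product demo: 9.384 Mbps × 540 s × 1.04 = 5270.1 Mb
dashcam clip: 10.884 Mbps × 2280 s × 1.04 = 25808.1 Mb
Total: 60955.3 Mb = 7619.4 MB.
At 20 Mbps: 60955.3 / 20 = 3048 s ≈ 50.8 minutes.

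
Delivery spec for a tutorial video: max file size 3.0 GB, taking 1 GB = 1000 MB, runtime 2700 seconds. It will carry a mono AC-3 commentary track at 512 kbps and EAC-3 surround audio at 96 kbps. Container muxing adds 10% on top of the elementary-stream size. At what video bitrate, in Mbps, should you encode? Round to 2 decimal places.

Budget: 3.0 GB = 24000.0 Mb.
Stream payload after overhead: 24000.0 / 1.10 = 21818.2 Mb.
Total bitrate budget: 21818.2 Mb / 2700 s = 8.081 Mbps.
Audio total: 512 + 96 = 608 kbps = 0.608 Mbps.
Video: 8.081 − 0.608 = 7.473 Mbps.

7.47 Mbps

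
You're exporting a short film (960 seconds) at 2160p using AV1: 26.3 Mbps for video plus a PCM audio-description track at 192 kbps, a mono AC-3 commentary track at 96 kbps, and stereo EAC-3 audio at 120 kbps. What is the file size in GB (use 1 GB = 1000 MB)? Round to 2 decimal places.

Audio total: 192 + 96 + 120 = 408 kbps = 0.408 Mbps.
Total bitrate: 26.3 + 0.408 = 26.708 Mbps.
Stream data: 26.708 Mbps × 960 s = 25639.7 Mb.
25,640 Mb ÷ 8 = 3,205 MB → 3.205 GB.

3.20 GB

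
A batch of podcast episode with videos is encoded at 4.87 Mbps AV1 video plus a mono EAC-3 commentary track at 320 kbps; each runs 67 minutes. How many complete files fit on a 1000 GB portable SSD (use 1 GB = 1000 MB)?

67 min = 4020 s
Audio: 320 kbps = 0.320 Mbps.
Total bitrate: 5.190 Mbps.
Per item: 5.190 Mbps × 4020 s = 20,864 Mb = 2,608 MB.
Capacity: 1000 GB = 8,000,000 Mb; 383.44 items → 383 complete.

383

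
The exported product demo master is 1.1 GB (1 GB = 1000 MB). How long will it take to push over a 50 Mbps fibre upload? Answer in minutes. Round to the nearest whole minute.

File: 1.1 GB = 8800.0 Mb.
At 50 Mbps: 8800.0 / 50 = 176.0 s ≈ 2.93 minutes.

3 minutes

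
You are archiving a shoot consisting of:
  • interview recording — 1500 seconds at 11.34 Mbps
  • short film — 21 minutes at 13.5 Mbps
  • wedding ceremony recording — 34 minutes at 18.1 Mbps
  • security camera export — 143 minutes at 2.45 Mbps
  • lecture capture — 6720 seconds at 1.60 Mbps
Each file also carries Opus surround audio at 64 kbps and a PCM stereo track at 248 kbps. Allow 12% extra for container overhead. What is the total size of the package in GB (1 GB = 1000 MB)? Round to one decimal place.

Audio total: 64 + 248 = 312 kbps = 0.312 Mbps.
interview recording: 11.652 Mbps × 1500 s × 1.12 = 19575.4 Mb
short film: 13.812 Mbps × 1260 s × 1.12 = 19491.5 Mb
wedding ceremony recording: 18.412 Mbps × 2040 s × 1.12 = 42067.7 Mb
security camera export: 2.762 Mbps × 8580 s × 1.12 = 26541.7 Mb
lecture capture: 1.912 Mbps × 6720 s × 1.12 = 14390.5 Mb
Total: 122066.8 Mb = 15258.3 MB.
= 15.26 GB.

15.3 GB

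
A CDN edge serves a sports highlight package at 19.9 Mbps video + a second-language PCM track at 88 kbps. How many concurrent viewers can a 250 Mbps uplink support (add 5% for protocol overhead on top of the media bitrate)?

Audio: 88 kbps = 0.088 Mbps.
Per-viewer media rate: 19.988 Mbps.
On the wire with 5% overhead: 20.987 Mbps.
250 Mbps = 250.0 Mbps; 250.0 / 20.987 = 11.91 → 11 viewers.

11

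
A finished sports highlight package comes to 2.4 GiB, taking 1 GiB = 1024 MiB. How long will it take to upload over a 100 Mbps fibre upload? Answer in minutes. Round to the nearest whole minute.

3 minutes

File: 2.4 GiB = 20615.8 Mb.
At 100 Mbps: 20615.8 / 100 = 206.2 s ≈ 3.44 minutes.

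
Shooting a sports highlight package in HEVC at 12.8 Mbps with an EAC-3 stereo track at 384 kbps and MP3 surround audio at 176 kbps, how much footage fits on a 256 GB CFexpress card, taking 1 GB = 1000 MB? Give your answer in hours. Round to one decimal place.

Audio total: 384 + 176 = 560 kbps = 0.560 Mbps.
Total bitrate: 12.8 + 0.560 = 13.360 Mbps.
Capacity: 256 GB = 2,048,000 Mb.
Recording time: 2,048,000 / 13.360 = 153,293 s ≈ 42.6 hours.

42.6 hours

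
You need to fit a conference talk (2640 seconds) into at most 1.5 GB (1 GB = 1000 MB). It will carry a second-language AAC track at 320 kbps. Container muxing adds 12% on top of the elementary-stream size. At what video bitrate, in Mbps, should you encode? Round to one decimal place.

3.7 Mbps

Budget: 1.5 GB = 12000.0 Mb.
Stream payload after overhead: 12000.0 / 1.12 = 10714.3 Mb.
Total bitrate budget: 10714.3 Mb / 2640 s = 4.058 Mbps.
Audio: 320 kbps = 0.320 Mbps.
Video: 4.058 − 0.320 = 3.738 Mbps.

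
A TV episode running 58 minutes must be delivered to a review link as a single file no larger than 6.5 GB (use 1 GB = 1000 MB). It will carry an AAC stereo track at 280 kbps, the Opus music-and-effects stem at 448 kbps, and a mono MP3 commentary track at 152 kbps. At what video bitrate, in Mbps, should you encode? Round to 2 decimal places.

Budget: 6.5 GB = 52000.0 Mb.
58 min = 3480 s
Total bitrate budget: 52000.0 Mb / 3480 s = 14.943 Mbps.
Audio total: 280 + 448 + 152 = 880 kbps = 0.880 Mbps.
Video: 14.943 − 0.880 = 14.063 Mbps.

14.06 Mbps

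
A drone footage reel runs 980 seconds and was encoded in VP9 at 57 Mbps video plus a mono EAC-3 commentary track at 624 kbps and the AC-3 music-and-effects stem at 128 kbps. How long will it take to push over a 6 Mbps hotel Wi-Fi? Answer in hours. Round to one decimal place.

2.6 hours

Audio total: 624 + 128 = 752 kbps = 0.752 Mbps.
Total bitrate: 57.752 Mbps.
File: 57.752 Mbps × 980 s = 56597.0 Mb.
At 6 Mbps: 56597.0 / 6 = 9432.8 s ≈ 2.62 hours.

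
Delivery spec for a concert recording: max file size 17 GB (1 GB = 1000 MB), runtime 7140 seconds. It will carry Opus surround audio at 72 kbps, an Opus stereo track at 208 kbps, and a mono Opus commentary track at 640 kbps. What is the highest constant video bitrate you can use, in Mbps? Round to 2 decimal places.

Budget: 17 GB = 136000.0 Mb.
Total bitrate budget: 136000.0 Mb / 7140 s = 19.048 Mbps.
Audio total: 72 + 208 + 640 = 920 kbps = 0.920 Mbps.
Video: 19.048 − 0.920 = 18.128 Mbps.

18.13 Mbps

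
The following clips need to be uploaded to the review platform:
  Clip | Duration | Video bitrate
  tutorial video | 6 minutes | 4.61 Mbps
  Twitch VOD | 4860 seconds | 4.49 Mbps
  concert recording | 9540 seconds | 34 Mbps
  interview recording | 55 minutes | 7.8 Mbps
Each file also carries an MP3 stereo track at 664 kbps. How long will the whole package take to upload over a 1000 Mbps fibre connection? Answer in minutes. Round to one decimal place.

6.4 minutes

Audio: 664 kbps = 0.664 Mbps.
tutorial video: 5.274 Mbps × 360 s = 1898.6 Mb
Twitch VOD: 5.154 Mbps × 4860 s = 25048.4 Mb
concert recording: 34.664 Mbps × 9540 s = 330694.6 Mb
interview recording: 8.464 Mbps × 3300 s = 27931.2 Mb
Total: 385572.8 Mb = 48196.6 MB.
At 1000 Mbps: 385572.8 / 1000 = 386 s ≈ 6.43 minutes.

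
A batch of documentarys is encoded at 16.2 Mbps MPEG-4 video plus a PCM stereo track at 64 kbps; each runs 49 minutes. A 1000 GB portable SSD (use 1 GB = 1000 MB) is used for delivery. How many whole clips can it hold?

49 min = 2940 s
Audio: 64 kbps = 0.064 Mbps.
Total bitrate: 16.264 Mbps.
Per item: 16.264 Mbps × 2940 s = 47,816 Mb = 5,977 MB.
Capacity: 1000 GB = 8,000,000 Mb; 167.31 items → 167 complete.

167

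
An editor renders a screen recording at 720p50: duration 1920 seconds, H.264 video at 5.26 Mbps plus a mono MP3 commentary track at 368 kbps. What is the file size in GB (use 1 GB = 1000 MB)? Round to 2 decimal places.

Audio: 368 kbps = 0.368 Mbps.
Total bitrate: 5.26 + 0.368 = 5.628 Mbps.
Stream data: 5.628 Mbps × 1920 s = 10805.8 Mb.
10,806 Mb ÷ 8 = 1,351 MB → 1.351 GB.

1.35 GB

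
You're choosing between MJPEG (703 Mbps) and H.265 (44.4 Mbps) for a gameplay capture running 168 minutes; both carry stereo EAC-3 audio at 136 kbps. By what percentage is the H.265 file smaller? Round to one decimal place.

168 min = 10080 s
Audio: 136 kbps = 0.136 Mbps.
MJPEG: 703.136 Mbps × 10080 s = 7087610.9 Mb = 825.107 GiB.
H.265: 44.536 Mbps × 10080 s = 448922.9 Mb = 52.262 GiB.
Reduction: (1 − 52.262/825.107) × 100 = 93.67%.

93.7%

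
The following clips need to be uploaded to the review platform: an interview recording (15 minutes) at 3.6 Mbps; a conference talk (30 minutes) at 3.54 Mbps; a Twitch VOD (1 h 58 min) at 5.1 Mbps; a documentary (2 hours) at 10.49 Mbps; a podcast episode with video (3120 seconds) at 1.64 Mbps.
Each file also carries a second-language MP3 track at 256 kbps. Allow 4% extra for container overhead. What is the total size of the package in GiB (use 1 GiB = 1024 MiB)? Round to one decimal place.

Audio: 256 kbps = 0.256 Mbps.
interview recording: 3.856 Mbps × 900 s × 1.04 = 3609.2 Mb
conference talk: 3.796 Mbps × 1800 s × 1.04 = 7106.1 Mb
Twitch VOD: 5.356 Mbps × 7080 s × 1.04 = 39437.3 Mb
documentary: 10.746 Mbps × 7200 s × 1.04 = 80466.0 Mb
podcast episode with video: 1.896 Mbps × 3120 s × 1.04 = 6152.1 Mb
Total: 136770.8 Mb = 17096.4 MB.
= 15.92 GiB.

15.9 GiB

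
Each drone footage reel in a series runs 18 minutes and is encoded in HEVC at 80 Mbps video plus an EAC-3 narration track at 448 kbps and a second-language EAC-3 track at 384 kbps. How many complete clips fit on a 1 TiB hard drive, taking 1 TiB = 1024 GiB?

100

18 min = 1080 s
Audio total: 448 + 384 = 832 kbps = 0.832 Mbps.
Total bitrate: 80.832 Mbps.
Per item: 80.832 Mbps × 1080 s = 87,299 Mb = 10,912 MB.
Capacity: 1 TiB = 8,796,093 Mb; 100.76 items → 100 complete.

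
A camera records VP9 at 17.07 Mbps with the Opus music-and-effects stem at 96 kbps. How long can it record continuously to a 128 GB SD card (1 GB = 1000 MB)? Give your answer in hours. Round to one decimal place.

Audio: 96 kbps = 0.096 Mbps.
Total bitrate: 17.07 + 0.096 = 17.166 Mbps.
Capacity: 128 GB = 1,024,000 Mb.
Recording time: 1,024,000 / 17.166 = 59,653 s ≈ 16.6 hours.

16.6 hours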